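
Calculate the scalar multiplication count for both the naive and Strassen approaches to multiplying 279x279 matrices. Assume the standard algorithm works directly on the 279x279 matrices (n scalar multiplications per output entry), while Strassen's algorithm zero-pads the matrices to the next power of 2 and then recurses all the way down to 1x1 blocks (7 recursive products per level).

Matrix multiplication for 279x279 matrices:

Strassen's algorithm requires power-of-2 dimensions. Pad 279x279 to 512x512 (next power of 2).

Standard algorithm: 279^3 = 21717639 multiplications
Strassen's algorithm: 7^(log2(512)) = 7^9 = 40353607 multiplications
Difference: 21717639 - 40353607 = -18635968 (Strassen uses MORE here due to padding overhead — for small or just-over-power-of-2 n, padding can outweigh the per-level savings)

Standard: 21717639 multiplications (279^3). Strassen: 40353607 multiplications (7^9, after padding to 512x512). Strassen reduces 8 recursive multiplications to 7 at each level.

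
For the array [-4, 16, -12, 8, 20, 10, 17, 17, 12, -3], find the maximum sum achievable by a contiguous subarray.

Using Kadane's algorithm on [-4, 16, -12, 8, 20, 10, 17, 17, 12, -3]:

Scanning through the array:
Position 1 (value 16): max_ending_here = 16, max_so_far = 16
Position 2 (value -12): max_ending_here = 4, max_so_far = 16
Position 3 (value 8): max_ending_here = 12, max_so_far = 16
Position 4 (value 20): max_ending_here = 32, max_so_far = 32
Position 5 (value 10): max_ending_here = 42, max_so_far = 42
Position 6 (value 17): max_ending_here = 59, max_so_far = 59
Position 7 (value 17): max_ending_here = 76, max_so_far = 76
Position 8 (value 12): max_ending_here = 88, max_so_far = 88
Position 9 (value -3): max_ending_here = 85, max_so_far = 88

Maximum subarray: [16, -12, 8, 20, 10, 17, 17, 12]
Maximum sum: 88

The maximum subarray is [16, -12, 8, 20, 10, 17, 17, 12] with sum 88. This subarray runs from index 1 to index 8.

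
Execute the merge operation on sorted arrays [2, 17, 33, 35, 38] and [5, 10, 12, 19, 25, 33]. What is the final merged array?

Merging process:

Compare 2 vs 5: take 2 from left. Merged: [2]
Compare 17 vs 5: take 5 from right. Merged: [2, 5]
Compare 17 vs 10: take 10 from right. Merged: [2, 5, 10]
Compare 17 vs 12: take 12 from right. Merged: [2, 5, 10, 12]
Compare 17 vs 19: take 17 from left. Merged: [2, 5, 10, 12, 17]
Compare 33 vs 19: take 19 from right. Merged: [2, 5, 10, 12, 17, 19]
Compare 33 vs 25: take 25 from right. Merged: [2, 5, 10, 12, 17, 19, 25]
Compare 33 vs 33: take 33 from left. Merged: [2, 5, 10, 12, 17, 19, 25, 33]
Compare 35 vs 33: take 33 from right. Merged: [2, 5, 10, 12, 17, 19, 25, 33, 33]
Append remaining from left: [35, 38]. Merged: [2, 5, 10, 12, 17, 19, 25, 33, 33, 35, 38]

Final merged array: [2, 5, 10, 12, 17, 19, 25, 33, 33, 35, 38]
Total comparisons: 9

The merged array is [2, 5, 10, 12, 17, 19, 25, 33, 33, 35, 38], requiring 9 comparisons. The merge step runs in O(n) time where n is the total number of elements.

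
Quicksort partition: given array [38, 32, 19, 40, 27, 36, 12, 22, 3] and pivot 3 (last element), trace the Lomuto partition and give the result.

Lomuto partition with pivot = 3:

Initial array: [38, 32, 19, 40, 27, 36, 12, 22, 3]

arr[0]=38 > 3: no swap
arr[1]=32 > 3: no swap
arr[2]=19 > 3: no swap
arr[3]=40 > 3: no swap
arr[4]=27 > 3: no swap
arr[5]=36 > 3: no swap
arr[6]=12 > 3: no swap
arr[7]=22 > 3: no swap

Place pivot at position 0: [3, 32, 19, 40, 27, 36, 12, 22, 38]
Pivot position: 0

After partitioning with pivot 3, the array becomes [3, 32, 19, 40, 27, 36, 12, 22, 38]. The pivot is placed at index 0. All elements to the left of the pivot are <= 3, and all elements to the right are > 3.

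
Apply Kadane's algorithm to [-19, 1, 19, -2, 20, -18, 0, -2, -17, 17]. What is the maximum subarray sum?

Using Kadane's algorithm on [-19, 1, 19, -2, 20, -18, 0, -2, -17, 17]:

Scanning through the array:
Position 1 (value 1): max_ending_here = 1, max_so_far = 1
Position 2 (value 19): max_ending_here = 20, max_so_far = 20
Position 3 (value -2): max_ending_here = 18, max_so_far = 20
Position 4 (value 20): max_ending_here = 38, max_so_far = 38
Position 5 (value -18): max_ending_here = 20, max_so_far = 38
Position 6 (value 0): max_ending_here = 20, max_so_far = 38
Position 7 (value -2): max_ending_here = 18, max_so_far = 38
Position 8 (value -17): max_ending_here = 1, max_so_far = 38
Position 9 (value 17): max_ending_here = 18, max_so_far = 38

Maximum subarray: [1, 19, -2, 20]
Maximum sum: 38

The maximum subarray is [1, 19, -2, 20] with sum 38. This subarray runs from index 1 to index 4.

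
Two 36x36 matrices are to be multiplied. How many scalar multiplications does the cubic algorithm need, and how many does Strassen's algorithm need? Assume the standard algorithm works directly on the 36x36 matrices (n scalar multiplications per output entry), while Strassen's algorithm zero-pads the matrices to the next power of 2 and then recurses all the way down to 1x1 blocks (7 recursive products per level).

Matrix multiplication for 36x36 matrices:

Strassen's algorithm requires power-of-2 dimensions. Pad 36x36 to 64x64 (next power of 2).

Standard algorithm: 36^3 = 46656 multiplications
Strassen's algorithm: 7^(log2(64)) = 7^6 = 117649 multiplications
Difference: 46656 - 117649 = -70993 (Strassen uses MORE here due to padding overhead — for small or just-over-power-of-2 n, padding can outweigh the per-level savings)

Standard: 46656 multiplications (36^3). Strassen: 117649 multiplications (7^6, after padding to 64x64). Strassen reduces 8 recursive multiplications to 7 at each level.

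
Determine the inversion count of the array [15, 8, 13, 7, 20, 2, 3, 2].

Finding inversions in [15, 8, 13, 7, 20, 2, 3, 2]:

(0, 1): arr[0]=15 > arr[1]=8
(0, 2): arr[0]=15 > arr[2]=13
(0, 3): arr[0]=15 > arr[3]=7
(0, 5): arr[0]=15 > arr[5]=2
(0, 6): arr[0]=15 > arr[6]=3
(0, 7): arr[0]=15 > arr[7]=2
(1, 3): arr[1]=8 > arr[3]=7
(1, 5): arr[1]=8 > arr[5]=2
(1, 6): arr[1]=8 > arr[6]=3
(1, 7): arr[1]=8 > arr[7]=2
(2, 3): arr[2]=13 > arr[3]=7
(2, 5): arr[2]=13 > arr[5]=2
(2, 6): arr[2]=13 > arr[6]=3
(2, 7): arr[2]=13 > arr[7]=2
(3, 5): arr[3]=7 > arr[5]=2
(3, 6): arr[3]=7 > arr[6]=3
(3, 7): arr[3]=7 > arr[7]=2
(4, 5): arr[4]=20 > arr[5]=2
(4, 6): arr[4]=20 > arr[6]=3
(4, 7): arr[4]=20 > arr[7]=2
(6, 7): arr[6]=3 > arr[7]=2

Total inversions: 21

The array has 21 inversion(s): (0,1), (0,2), (0,3), (0,5), (0,6), (0,7), (1,3), (1,5), (1,6), (1,7), (2,3), (2,5), (2,6), (2,7), (3,5), (3,6), (3,7), (4,5), (4,6), (4,7), (6,7). Each pair (i,j) satisfies i < j and arr[i] > arr[j].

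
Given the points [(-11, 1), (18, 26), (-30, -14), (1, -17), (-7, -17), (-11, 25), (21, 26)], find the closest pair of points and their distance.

Computing all pairwise distances among 7 points:

d((-11, 1), (18, 26)) = 38.2884
d((-11, 1), (-30, -14)) = 24.2074
d((-11, 1), (1, -17)) = 21.6333
d((-11, 1), (-7, -17)) = 18.4391
d((-11, 1), (-11, 25)) = 24.0
d((-11, 1), (21, 26)) = 40.6079
d((18, 26), (-30, -14)) = 62.482
d((18, 26), (1, -17)) = 46.2385
d((18, 26), (-7, -17)) = 49.7393
d((18, 26), (-11, 25)) = 29.0172
d((18, 26), (21, 26)) = 3.0 <-- minimum
d((-30, -14), (1, -17)) = 31.1448
d((-30, -14), (-7, -17)) = 23.1948
d((-30, -14), (-11, 25)) = 43.382
d((-30, -14), (21, 26)) = 64.8151
d((1, -17), (-7, -17)) = 8.0
d((1, -17), (-11, 25)) = 43.6807
d((1, -17), (21, 26)) = 47.4236
d((-7, -17), (-11, 25)) = 42.19
d((-7, -17), (21, 26)) = 51.3128
d((-11, 25), (21, 26)) = 32.0156

Closest pair: (18, 26) and (21, 26) with distance 3.0

The closest pair is (18, 26) and (21, 26) with Euclidean distance 3.0. For 7 points, brute-force pairwise comparison is shown above. For large n, the divide-and-conquer algorithm (sort by x, recurse on halves, check the dividing strip) achieves O(n log n).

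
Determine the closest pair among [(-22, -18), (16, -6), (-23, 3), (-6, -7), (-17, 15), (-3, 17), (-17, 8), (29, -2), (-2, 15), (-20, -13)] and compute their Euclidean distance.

Computing all pairwise distances among 10 points:

d((-22, -18), (16, -6)) = 39.8497
d((-22, -18), (-23, 3)) = 21.0238
d((-22, -18), (-6, -7)) = 19.4165
d((-22, -18), (-17, 15)) = 33.3766
d((-22, -18), (-3, 17)) = 39.8246
d((-22, -18), (-17, 8)) = 26.4764
d((-22, -18), (29, -2)) = 53.4509
d((-22, -18), (-2, 15)) = 38.5876
d((-22, -18), (-20, -13)) = 5.3852
d((16, -6), (-23, 3)) = 40.025
d((16, -6), (-6, -7)) = 22.0227
d((16, -6), (-17, 15)) = 39.1152
d((16, -6), (-3, 17)) = 29.8329
d((16, -6), (-17, 8)) = 35.8469
d((16, -6), (29, -2)) = 13.6015
d((16, -6), (-2, 15)) = 27.6586
d((16, -6), (-20, -13)) = 36.6742
d((-23, 3), (-6, -7)) = 19.7231
d((-23, 3), (-17, 15)) = 13.4164
d((-23, 3), (-3, 17)) = 24.4131
d((-23, 3), (-17, 8)) = 7.8102
d((-23, 3), (29, -2)) = 52.2398
d((-23, 3), (-2, 15)) = 24.1868
d((-23, 3), (-20, -13)) = 16.2788
d((-6, -7), (-17, 15)) = 24.5967
d((-6, -7), (-3, 17)) = 24.1868
d((-6, -7), (-17, 8)) = 18.6011
d((-6, -7), (29, -2)) = 35.3553
d((-6, -7), (-2, 15)) = 22.3607
d((-6, -7), (-20, -13)) = 15.2315
d((-17, 15), (-3, 17)) = 14.1421
d((-17, 15), (-17, 8)) = 7.0
d((-17, 15), (29, -2)) = 49.0408
d((-17, 15), (-2, 15)) = 15.0
d((-17, 15), (-20, -13)) = 28.1603
d((-3, 17), (-17, 8)) = 16.6433
d((-3, 17), (29, -2)) = 37.2156
d((-3, 17), (-2, 15)) = 2.2361 <-- minimum
d((-3, 17), (-20, -13)) = 34.4819
d((-17, 8), (29, -2)) = 47.0744
d((-17, 8), (-2, 15)) = 16.5529
d((-17, 8), (-20, -13)) = 21.2132
d((29, -2), (-2, 15)) = 35.3553
d((29, -2), (-20, -13)) = 50.2195
d((-2, 15), (-20, -13)) = 33.2866

Closest pair: (-3, 17) and (-2, 15) with distance 2.2361

The closest pair is (-3, 17) and (-2, 15) with Euclidean distance 2.2361. For 10 points, brute-force pairwise comparison is shown above. For large n, the divide-and-conquer algorithm (sort by x, recurse on halves, check the dividing strip) achieves O(n log n).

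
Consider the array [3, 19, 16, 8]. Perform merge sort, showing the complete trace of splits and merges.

Merge sort trace:

Split: [3, 19, 16, 8] -> [3, 19] and [16, 8]
  Split: [3, 19] -> [3] and [19]
  Merge: [3] + [19] -> [3, 19]
  Split: [16, 8] -> [16] and [8]
  Merge: [16] + [8] -> [8, 16]
Merge: [3, 19] + [8, 16] -> [3, 8, 16, 19]

Final sorted array: [3, 8, 16, 19]

The merge sort proceeds by recursively splitting the array and merging sorted halves.
After all merges, the sorted array is [3, 8, 16, 19].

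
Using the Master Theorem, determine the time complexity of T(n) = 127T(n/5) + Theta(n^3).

Master Theorem for T(n) = 127T(n/5) + O(n^3):

a = 127, b = 5, c = 3
log_b(a) = log_5(127) = 3.0099

Case 1: c = 3 < log_5(127) = 3.0099
T(n) = O(n^(log_5 127))

For T(n) = 127T(n/5) + O(n^3): log_5(127) = 3.0099. This is Case 1 of the Master Theorem (c < log_b(a), work dominated by leaves), giving O(n^(log_5 127)).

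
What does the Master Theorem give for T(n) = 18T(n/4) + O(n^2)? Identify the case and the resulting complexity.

Master Theorem for T(n) = 18T(n/4) + O(n^2):

a = 18, b = 4, c = 2
log_b(a) = log_4(18) = 2.0850

Case 1: c = 2 < log_4(18) = 2.0850
T(n) = O(n^(log_4 18))

For T(n) = 18T(n/4) + O(n^2): log_4(18) = 2.0850. This is Case 1 of the Master Theorem (c < log_b(a), work dominated by leaves), giving O(n^(log_4 18)).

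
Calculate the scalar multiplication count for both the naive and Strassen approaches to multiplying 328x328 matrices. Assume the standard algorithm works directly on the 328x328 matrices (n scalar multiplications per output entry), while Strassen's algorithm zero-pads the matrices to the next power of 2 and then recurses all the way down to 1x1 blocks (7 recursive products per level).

Matrix multiplication for 328x328 matrices:

Strassen's algorithm requires power-of-2 dimensions. Pad 328x328 to 512x512 (next power of 2).

Standard algorithm: 328^3 = 35287552 multiplications
Strassen's algorithm: 7^(log2(512)) = 7^9 = 40353607 multiplications
Difference: 35287552 - 40353607 = -5066055 (Strassen uses MORE here due to padding overhead — for small or just-over-power-of-2 n, padding can outweigh the per-level savings)

Standard: 35287552 multiplications (328^3). Strassen: 40353607 multiplications (7^9, after padding to 512x512). Strassen reduces 8 recursive multiplications to 7 at each level.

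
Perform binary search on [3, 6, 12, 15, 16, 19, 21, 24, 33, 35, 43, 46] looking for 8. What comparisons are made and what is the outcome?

Binary search for 8 in [3, 6, 12, 15, 16, 19, 21, 24, 33, 35, 43, 46]:

lo=0, hi=11, mid=5, arr[mid]=19 -> 19 > 8, search left half
lo=0, hi=4, mid=2, arr[mid]=12 -> 12 > 8, search left half
lo=0, hi=1, mid=0, arr[mid]=3 -> 3 < 8, search right half
lo=1, hi=1, mid=1, arr[mid]=6 -> 6 < 8, search right half
lo=2 > hi=1, target 8 not found

Binary search determines that 8 is not in the array after 4 comparisons. The search space was exhausted without finding the target.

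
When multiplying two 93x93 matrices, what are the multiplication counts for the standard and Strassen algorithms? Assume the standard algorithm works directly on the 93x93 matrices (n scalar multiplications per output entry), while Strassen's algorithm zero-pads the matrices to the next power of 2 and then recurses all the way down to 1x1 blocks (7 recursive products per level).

Matrix multiplication for 93x93 matrices:

Strassen's algorithm requires power-of-2 dimensions. Pad 93x93 to 128x128 (next power of 2).

Standard algorithm: 93^3 = 804357 multiplications
Strassen's algorithm: 7^(log2(128)) = 7^7 = 823543 multiplications
Difference: 804357 - 823543 = -19186 (Strassen uses MORE here due to padding overhead — for small or just-over-power-of-2 n, padding can outweigh the per-level savings)

Standard: 804357 multiplications (93^3). Strassen: 823543 multiplications (7^7, after padding to 128x128). Strassen reduces 8 recursive multiplications to 7 at each level.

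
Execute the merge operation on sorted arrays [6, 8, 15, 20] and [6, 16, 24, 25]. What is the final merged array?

Merging process:

Compare 6 vs 6: take 6 from left. Merged: [6]
Compare 8 vs 6: take 6 from right. Merged: [6, 6]
Compare 8 vs 16: take 8 from left. Merged: [6, 6, 8]
Compare 15 vs 16: take 15 from left. Merged: [6, 6, 8, 15]
Compare 20 vs 16: take 16 from right. Merged: [6, 6, 8, 15, 16]
Compare 20 vs 24: take 20 from left. Merged: [6, 6, 8, 15, 16, 20]
Append remaining from right: [24, 25]. Merged: [6, 6, 8, 15, 16, 20, 24, 25]

Final merged array: [6, 6, 8, 15, 16, 20, 24, 25]
Total comparisons: 6

The merged array is [6, 6, 8, 15, 16, 20, 24, 25], requiring 6 comparisons. The merge step runs in O(n) time where n is the total number of elements.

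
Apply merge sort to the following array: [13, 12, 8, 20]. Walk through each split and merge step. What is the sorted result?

Merge sort trace:

Split: [13, 12, 8, 20] -> [13, 12] and [8, 20]
  Split: [13, 12] -> [13] and [12]
  Merge: [13] + [12] -> [12, 13]
  Split: [8, 20] -> [8] and [20]
  Merge: [8] + [20] -> [8, 20]
Merge: [12, 13] + [8, 20] -> [8, 12, 13, 20]

Final sorted array: [8, 12, 13, 20]

The merge sort proceeds by recursively splitting the array and merging sorted halves.
After all merges, the sorted array is [8, 12, 13, 20].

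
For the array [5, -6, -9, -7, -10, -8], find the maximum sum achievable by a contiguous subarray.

Using Kadane's algorithm on [5, -6, -9, -7, -10, -8]:

Scanning through the array:
Position 1 (value -6): max_ending_here = -1, max_so_far = 5
Position 2 (value -9): max_ending_here = -9, max_so_far = 5
Position 3 (value -7): max_ending_here = -7, max_so_far = 5
Position 4 (value -10): max_ending_here = -10, max_so_far = 5
Position 5 (value -8): max_ending_here = -8, max_so_far = 5

Maximum subarray: [5]
Maximum sum: 5

The maximum subarray is [5] with sum 5. This subarray runs from index 0 to index 0.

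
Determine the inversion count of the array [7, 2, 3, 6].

Finding inversions in [7, 2, 3, 6]:

(0, 1): arr[0]=7 > arr[1]=2
(0, 2): arr[0]=7 > arr[2]=3
(0, 3): arr[0]=7 > arr[3]=6

Total inversions: 3

The array has 3 inversion(s): (0,1), (0,2), (0,3). Each pair (i,j) satisfies i < j and arr[i] > arr[j].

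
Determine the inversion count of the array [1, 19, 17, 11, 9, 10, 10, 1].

Finding inversions in [1, 19, 17, 11, 9, 10, 10, 1]:

(1, 2): arr[1]=19 > arr[2]=17
(1, 3): arr[1]=19 > arr[3]=11
(1, 4): arr[1]=19 > arr[4]=9
(1, 5): arr[1]=19 > arr[5]=10
(1, 6): arr[1]=19 > arr[6]=10
(1, 7): arr[1]=19 > arr[7]=1
(2, 3): arr[2]=17 > arr[3]=11
(2, 4): arr[2]=17 > arr[4]=9
(2, 5): arr[2]=17 > arr[5]=10
(2, 6): arr[2]=17 > arr[6]=10
(2, 7): arr[2]=17 > arr[7]=1
(3, 4): arr[3]=11 > arr[4]=9
(3, 5): arr[3]=11 > arr[5]=10
(3, 6): arr[3]=11 > arr[6]=10
(3, 7): arr[3]=11 > arr[7]=1
(4, 7): arr[4]=9 > arr[7]=1
(5, 7): arr[5]=10 > arr[7]=1
(6, 7): arr[6]=10 > arr[7]=1

Total inversions: 18

The array has 18 inversion(s): (1,2), (1,3), (1,4), (1,5), (1,6), (1,7), (2,3), (2,4), (2,5), (2,6), (2,7), (3,4), (3,5), (3,6), (3,7), (4,7), (5,7), (6,7). Each pair (i,j) satisfies i < j and arr[i] > arr[j].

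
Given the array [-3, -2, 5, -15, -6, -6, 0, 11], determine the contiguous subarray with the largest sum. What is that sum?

Using Kadane's algorithm on [-3, -2, 5, -15, -6, -6, 0, 11]:

Scanning through the array:
Position 1 (value -2): max_ending_here = -2, max_so_far = -2
Position 2 (value 5): max_ending_here = 5, max_so_far = 5
Position 3 (value -15): max_ending_here = -10, max_so_far = 5
Position 4 (value -6): max_ending_here = -6, max_so_far = 5
Position 5 (value -6): max_ending_here = -6, max_so_far = 5
Position 6 (value 0): max_ending_here = 0, max_so_far = 5
Position 7 (value 11): max_ending_here = 11, max_so_far = 11

Maximum subarray: [0, 11]
Maximum sum: 11

The maximum subarray is [0, 11] with sum 11. This subarray runs from index 6 to index 7.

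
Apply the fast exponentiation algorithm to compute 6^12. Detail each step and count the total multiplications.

Computing 6^12 by squaring (build up from 6^1; each line after the first costs one multiplication):

6^1 = 6
6^2 = (6^1)^2 = 6^2 = 36
6^3 = 6 * 6^2 = 6 * 36 = 216
6^6 = (6^3)^2 = 216^2 = 46656
6^12 = (6^6)^2 = 46656^2 = 2176782336

Result: 2176782336
Multiplications needed: 4 (4 lines after 6^1)

6^12 = 2176782336. Using exponentiation by squaring, this requires 4 multiplications. The key idea: if the exponent is even, square the half-power; if odd, multiply by the base once.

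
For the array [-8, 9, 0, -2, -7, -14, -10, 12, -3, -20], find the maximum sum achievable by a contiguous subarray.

Using Kadane's algorithm on [-8, 9, 0, -2, -7, -14, -10, 12, -3, -20]:

Scanning through the array:
Position 1 (value 9): max_ending_here = 9, max_so_far = 9
Position 2 (value 0): max_ending_here = 9, max_so_far = 9
Position 3 (value -2): max_ending_here = 7, max_so_far = 9
Position 4 (value -7): max_ending_here = 0, max_so_far = 9
Position 5 (value -14): max_ending_here = -14, max_so_far = 9
Position 6 (value -10): max_ending_here = -10, max_so_far = 9
Position 7 (value 12): max_ending_here = 12, max_so_far = 12
Position 8 (value -3): max_ending_here = 9, max_so_far = 12
Position 9 (value -20): max_ending_here = -11, max_so_far = 12

Maximum subarray: [12]
Maximum sum: 12

The maximum subarray is [12] with sum 12. This subarray runs from index 7 to index 7.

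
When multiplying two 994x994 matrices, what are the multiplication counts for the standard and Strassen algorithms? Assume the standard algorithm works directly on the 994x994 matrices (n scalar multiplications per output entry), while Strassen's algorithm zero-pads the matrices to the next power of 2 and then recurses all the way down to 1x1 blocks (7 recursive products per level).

Matrix multiplication for 994x994 matrices:

Strassen's algorithm requires power-of-2 dimensions. Pad 994x994 to 1024x1024 (next power of 2).

Standard algorithm: 994^3 = 982107784 multiplications
Strassen's algorithm: 7^(log2(1024)) = 7^10 = 282475249 multiplications
Savings: 982107784 - 282475249 = 699632535 multiplications

Standard: 982107784 multiplications (994^3). Strassen: 282475249 multiplications (7^10, after padding to 1024x1024). Strassen reduces 8 recursive multiplications to 7 at each level.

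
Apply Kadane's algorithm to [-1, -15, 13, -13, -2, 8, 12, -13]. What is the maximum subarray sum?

Using Kadane's algorithm on [-1, -15, 13, -13, -2, 8, 12, -13]:

Scanning through the array:
Position 1 (value -15): max_ending_here = -15, max_so_far = -1
Position 2 (value 13): max_ending_here = 13, max_so_far = 13
Position 3 (value -13): max_ending_here = 0, max_so_far = 13
Position 4 (value -2): max_ending_here = -2, max_so_far = 13
Position 5 (value 8): max_ending_here = 8, max_so_far = 13
Position 6 (value 12): max_ending_here = 20, max_so_far = 20
Position 7 (value -13): max_ending_here = 7, max_so_far = 20

Maximum subarray: [8, 12]
Maximum sum: 20

The maximum subarray is [8, 12] with sum 20. This subarray runs from index 5 to index 6.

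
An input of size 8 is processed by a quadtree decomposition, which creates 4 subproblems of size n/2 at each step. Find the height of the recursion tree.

For divide and conquer with division factor 2:

Problem sizes at each level:
Level 0: 8
Level 1: 4
Level 2: 2
Level 3: 1

The root is level 0 and the size-1 base case is level 3 (the tree spans levels 0 through 3, i.e. 4 levels counting the root), so the depth is the number of divisions: log_2(8) = 3

The recursion tree depth is log_2(8) = 3. At each level, the problem size is divided by 2, so it takes 3 divisions to reduce to a base case of size 1. The algorithm makes 4 recursive calls at each level.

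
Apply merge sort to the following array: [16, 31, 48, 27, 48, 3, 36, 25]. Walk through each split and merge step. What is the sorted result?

Merge sort trace:

Split: [16, 31, 48, 27, 48, 3, 36, 25] -> [16, 31, 48, 27] and [48, 3, 36, 25]
  Split: [16, 31, 48, 27] -> [16, 31] and [48, 27]
    Split: [16, 31] -> [16] and [31]
    Merge: [16] + [31] -> [16, 31]
    Split: [48, 27] -> [48] and [27]
    Merge: [48] + [27] -> [27, 48]
  Merge: [16, 31] + [27, 48] -> [16, 27, 31, 48]
  Split: [48, 3, 36, 25] -> [48, 3] and [36, 25]
    Split: [48, 3] -> [48] and [3]
    Merge: [48] + [3] -> [3, 48]
    Split: [36, 25] -> [36] and [25]
    Merge: [36] + [25] -> [25, 36]
  Merge: [3, 48] + [25, 36] -> [3, 25, 36, 48]
Merge: [16, 27, 31, 48] + [3, 25, 36, 48] -> [3, 16, 25, 27, 31, 36, 48, 48]

Final sorted array: [3, 16, 25, 27, 31, 36, 48, 48]

The merge sort proceeds by recursively splitting the array and merging sorted halves.
After all merges, the sorted array is [3, 16, 25, 27, 31, 36, 48, 48].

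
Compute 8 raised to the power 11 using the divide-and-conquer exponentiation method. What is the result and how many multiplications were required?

Computing 8^11 by squaring (build up from 8^1; each line after the first costs one multiplication):

8^1 = 8
8^2 = (8^1)^2 = 8^2 = 64
8^4 = (8^2)^2 = 64^2 = 4096
8^5 = 8 * 8^4 = 8 * 4096 = 32768
8^10 = (8^5)^2 = 32768^2 = 1073741824
8^11 = 8 * 8^10 = 8 * 1073741824 = 8589934592

Result: 8589934592
Multiplications needed: 5 (5 lines after 8^1)

8^11 = 8589934592. Using exponentiation by squaring, this requires 5 multiplications. The key idea: if the exponent is even, square the half-power; if odd, multiply by the base once.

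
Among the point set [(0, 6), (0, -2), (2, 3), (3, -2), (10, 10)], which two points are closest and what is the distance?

Computing all pairwise distances among 5 points:

d((0, 6), (0, -2)) = 8.0
d((0, 6), (2, 3)) = 3.6056
d((0, 6), (3, -2)) = 8.544
d((0, 6), (10, 10)) = 10.7703
d((0, -2), (2, 3)) = 5.3852
d((0, -2), (3, -2)) = 3.0 <-- minimum
d((0, -2), (10, 10)) = 15.6205
d((2, 3), (3, -2)) = 5.099
d((2, 3), (10, 10)) = 10.6301
d((3, -2), (10, 10)) = 13.8924

Closest pair: (0, -2) and (3, -2) with distance 3.0

The closest pair is (0, -2) and (3, -2) with Euclidean distance 3.0. For 5 points, brute-force pairwise comparison is shown above. For large n, the divide-and-conquer algorithm (sort by x, recurse on halves, check the dividing strip) achieves O(n log n).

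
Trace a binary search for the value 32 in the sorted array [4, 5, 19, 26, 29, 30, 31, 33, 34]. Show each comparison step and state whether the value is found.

Binary search for 32 in [4, 5, 19, 26, 29, 30, 31, 33, 34]:

lo=0, hi=8, mid=4, arr[mid]=29 -> 29 < 32, search right half
lo=5, hi=8, mid=6, arr[mid]=31 -> 31 < 32, search right half
lo=7, hi=8, mid=7, arr[mid]=33 -> 33 > 32, search left half
lo=7 > hi=6, target 32 not found

Binary search determines that 32 is not in the array after 3 comparisons. The search space was exhausted without finding the target.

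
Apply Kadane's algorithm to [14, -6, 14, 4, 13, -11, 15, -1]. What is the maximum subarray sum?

Using Kadane's algorithm on [14, -6, 14, 4, 13, -11, 15, -1]:

Scanning through the array:
Position 1 (value -6): max_ending_here = 8, max_so_far = 14
Position 2 (value 14): max_ending_here = 22, max_so_far = 22
Position 3 (value 4): max_ending_here = 26, max_so_far = 26
Position 4 (value 13): max_ending_here = 39, max_so_far = 39
Position 5 (value -11): max_ending_here = 28, max_so_far = 39
Position 6 (value 15): max_ending_here = 43, max_so_far = 43
Position 7 (value -1): max_ending_here = 42, max_so_far = 43

Maximum subarray: [14, -6, 14, 4, 13, -11, 15]
Maximum sum: 43

The maximum subarray is [14, -6, 14, 4, 13, -11, 15] with sum 43. This subarray runs from index 0 to index 6.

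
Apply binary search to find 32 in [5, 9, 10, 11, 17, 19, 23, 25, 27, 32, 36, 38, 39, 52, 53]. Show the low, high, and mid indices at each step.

Binary search for 32 in [5, 9, 10, 11, 17, 19, 23, 25, 27, 32, 36, 38, 39, 52, 53]:

lo=0, hi=14, mid=7, arr[mid]=25 -> 25 < 32, search right half
lo=8, hi=14, mid=11, arr[mid]=38 -> 38 > 32, search left half
lo=8, hi=10, mid=9, arr[mid]=32 -> Found target at index 9!

Binary search finds 32 at index 9 after 3 comparisons. The search repeatedly halves the search space by comparing with the middle element.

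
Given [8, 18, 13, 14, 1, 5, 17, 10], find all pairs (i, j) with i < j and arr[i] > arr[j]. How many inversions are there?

Finding inversions in [8, 18, 13, 14, 1, 5, 17, 10]:

(0, 4): arr[0]=8 > arr[4]=1
(0, 5): arr[0]=8 > arr[5]=5
(1, 2): arr[1]=18 > arr[2]=13
(1, 3): arr[1]=18 > arr[3]=14
(1, 4): arr[1]=18 > arr[4]=1
(1, 5): arr[1]=18 > arr[5]=5
(1, 6): arr[1]=18 > arr[6]=17
(1, 7): arr[1]=18 > arr[7]=10
(2, 4): arr[2]=13 > arr[4]=1
(2, 5): arr[2]=13 > arr[5]=5
(2, 7): arr[2]=13 > arr[7]=10
(3, 4): arr[3]=14 > arr[4]=1
(3, 5): arr[3]=14 > arr[5]=5
(3, 7): arr[3]=14 > arr[7]=10
(6, 7): arr[6]=17 > arr[7]=10

Total inversions: 15

The array has 15 inversion(s): (0,4), (0,5), (1,2), (1,3), (1,4), (1,5), (1,6), (1,7), (2,4), (2,5), (2,7), (3,4), (3,5), (3,7), (6,7). Each pair (i,j) satisfies i < j and arr[i] > arr[j].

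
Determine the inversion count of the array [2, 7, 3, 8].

Finding inversions in [2, 7, 3, 8]:

(1, 2): arr[1]=7 > arr[2]=3

Total inversions: 1

The array has 1 inversion(s): (1,2). Each pair (i,j) satisfies i < j and arr[i] > arr[j].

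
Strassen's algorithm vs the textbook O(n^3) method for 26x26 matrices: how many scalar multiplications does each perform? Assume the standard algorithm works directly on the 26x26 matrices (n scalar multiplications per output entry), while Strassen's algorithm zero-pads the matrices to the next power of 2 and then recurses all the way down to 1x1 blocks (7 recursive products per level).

Matrix multiplication for 26x26 matrices:

Strassen's algorithm requires power-of-2 dimensions. Pad 26x26 to 32x32 (next power of 2).

Standard algorithm: 26^3 = 17576 multiplications
Strassen's algorithm: 7^(log2(32)) = 7^5 = 16807 multiplications
Savings: 17576 - 16807 = 769 multiplications

Standard: 17576 multiplications (26^3). Strassen: 16807 multiplications (7^5, after padding to 32x32). Strassen reduces 8 recursive multiplications to 7 at each level.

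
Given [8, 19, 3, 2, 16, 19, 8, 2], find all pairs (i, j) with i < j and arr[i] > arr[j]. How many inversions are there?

Finding inversions in [8, 19, 3, 2, 16, 19, 8, 2]:

(0, 2): arr[0]=8 > arr[2]=3
(0, 3): arr[0]=8 > arr[3]=2
(0, 7): arr[0]=8 > arr[7]=2
(1, 2): arr[1]=19 > arr[2]=3
(1, 3): arr[1]=19 > arr[3]=2
(1, 4): arr[1]=19 > arr[4]=16
(1, 6): arr[1]=19 > arr[6]=8
(1, 7): arr[1]=19 > arr[7]=2
(2, 3): arr[2]=3 > arr[3]=2
(2, 7): arr[2]=3 > arr[7]=2
(4, 6): arr[4]=16 > arr[6]=8
(4, 7): arr[4]=16 > arr[7]=2
(5, 6): arr[5]=19 > arr[6]=8
(5, 7): arr[5]=19 > arr[7]=2
(6, 7): arr[6]=8 > arr[7]=2

Total inversions: 15

The array has 15 inversion(s): (0,2), (0,3), (0,7), (1,2), (1,3), (1,4), (1,6), (1,7), (2,3), (2,7), (4,6), (4,7), (5,6), (5,7), (6,7). Each pair (i,j) satisfies i < j and arr[i] > arr[j].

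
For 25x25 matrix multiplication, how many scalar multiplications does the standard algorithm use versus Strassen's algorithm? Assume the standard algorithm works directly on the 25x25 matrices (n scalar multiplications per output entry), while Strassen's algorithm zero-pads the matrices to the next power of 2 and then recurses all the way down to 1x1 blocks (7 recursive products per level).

Matrix multiplication for 25x25 matrices:

Strassen's algorithm requires power-of-2 dimensions. Pad 25x25 to 32x32 (next power of 2).

Standard algorithm: 25^3 = 15625 multiplications
Strassen's algorithm: 7^(log2(32)) = 7^5 = 16807 multiplications
Difference: 15625 - 16807 = -1182 (Strassen uses MORE here due to padding overhead — for small or just-over-power-of-2 n, padding can outweigh the per-level savings)

Standard: 15625 multiplications (25^3). Strassen: 16807 multiplications (7^5, after padding to 32x32). Strassen reduces 8 recursive multiplications to 7 at each level.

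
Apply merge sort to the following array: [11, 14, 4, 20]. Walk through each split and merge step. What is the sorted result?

Merge sort trace:

Split: [11, 14, 4, 20] -> [11, 14] and [4, 20]
  Split: [11, 14] -> [11] and [14]
  Merge: [11] + [14] -> [11, 14]
  Split: [4, 20] -> [4] and [20]
  Merge: [4] + [20] -> [4, 20]
Merge: [11, 14] + [4, 20] -> [4, 11, 14, 20]

Final sorted array: [4, 11, 14, 20]

The merge sort proceeds by recursively splitting the array and merging sorted halves.
After all merges, the sorted array is [4, 11, 14, 20].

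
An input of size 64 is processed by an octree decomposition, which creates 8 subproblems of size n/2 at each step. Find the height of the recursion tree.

For divide and conquer with division factor 2:

Problem sizes at each level:
Level 0: 64
Level 1: 32
Level 2: 16
Level 3: 8
Level 4: 4
Level 5: 2
Level 6: 1

The root is level 0 and the size-1 base case is level 6 (the tree spans levels 0 through 6, i.e. 7 levels counting the root), so the depth is the number of divisions: log_2(64) = 6

The recursion tree depth is log_2(64) = 6. At each level, the problem size is divided by 2, so it takes 6 divisions to reduce to a base case of size 1. The algorithm makes 8 recursive calls at each level.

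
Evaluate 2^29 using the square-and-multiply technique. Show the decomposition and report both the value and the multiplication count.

Computing 2^29 by squaring (build up from 2^1; each line after the first costs one multiplication):

2^1 = 2
2^2 = (2^1)^2 = 2^2 = 4
2^3 = 2 * 2^2 = 2 * 4 = 8
2^6 = (2^3)^2 = 8^2 = 64
2^7 = 2 * 2^6 = 2 * 64 = 128
2^14 = (2^7)^2 = 128^2 = 16384
2^28 = (2^14)^2 = 16384^2 = 268435456
2^29 = 2 * 2^28 = 2 * 268435456 = 536870912

Result: 536870912
Multiplications needed: 7 (7 lines after 2^1)

2^29 = 536870912. Using exponentiation by squaring, this requires 7 multiplications. The key idea: if the exponent is even, square the half-power; if odd, multiply by the base once.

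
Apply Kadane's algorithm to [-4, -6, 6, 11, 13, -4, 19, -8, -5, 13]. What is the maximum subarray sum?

Using Kadane's algorithm on [-4, -6, 6, 11, 13, -4, 19, -8, -5, 13]:

Scanning through the array:
Position 1 (value -6): max_ending_here = -6, max_so_far = -4
Position 2 (value 6): max_ending_here = 6, max_so_far = 6
Position 3 (value 11): max_ending_here = 17, max_so_far = 17
Position 4 (value 13): max_ending_here = 30, max_so_far = 30
Position 5 (value -4): max_ending_here = 26, max_so_far = 30
Position 6 (value 19): max_ending_here = 45, max_so_far = 45
Position 7 (value -8): max_ending_here = 37, max_so_far = 45
Position 8 (value -5): max_ending_here = 32, max_so_far = 45
Position 9 (value 13): max_ending_here = 45, max_so_far = 45

Maximum subarray: [6, 11, 13, -4, 19]
Maximum sum: 45

The maximum subarray is [6, 11, 13, -4, 19] with sum 45. This subarray runs from index 2 to index 6.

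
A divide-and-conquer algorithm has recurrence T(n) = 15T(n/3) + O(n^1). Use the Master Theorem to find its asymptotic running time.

Master Theorem for T(n) = 15T(n/3) + O(n^1):

a = 15, b = 3, c = 1
log_b(a) = log_3(15) = 2.4650

Case 1: c = 1 < log_3(15) = 2.4650
T(n) = O(n^(log_3 15))

For T(n) = 15T(n/3) + O(n^1): log_3(15) = 2.4650. This is Case 1 of the Master Theorem (c < log_b(a), work dominated by leaves), giving O(n^(log_3 15)).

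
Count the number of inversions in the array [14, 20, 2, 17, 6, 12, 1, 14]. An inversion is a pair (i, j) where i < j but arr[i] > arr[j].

Finding inversions in [14, 20, 2, 17, 6, 12, 1, 14]:

(0, 2): arr[0]=14 > arr[2]=2
(0, 4): arr[0]=14 > arr[4]=6
(0, 5): arr[0]=14 > arr[5]=12
(0, 6): arr[0]=14 > arr[6]=1
(1, 2): arr[1]=20 > arr[2]=2
(1, 3): arr[1]=20 > arr[3]=17
(1, 4): arr[1]=20 > arr[4]=6
(1, 5): arr[1]=20 > arr[5]=12
(1, 6): arr[1]=20 > arr[6]=1
(1, 7): arr[1]=20 > arr[7]=14
(2, 6): arr[2]=2 > arr[6]=1
(3, 4): arr[3]=17 > arr[4]=6
(3, 5): arr[3]=17 > arr[5]=12
(3, 6): arr[3]=17 > arr[6]=1
(3, 7): arr[3]=17 > arr[7]=14
(4, 6): arr[4]=6 > arr[6]=1
(5, 6): arr[5]=12 > arr[6]=1

Total inversions: 17

The array has 17 inversion(s): (0,2), (0,4), (0,5), (0,6), (1,2), (1,3), (1,4), (1,5), (1,6), (1,7), (2,6), (3,4), (3,5), (3,6), (3,7), (4,6), (5,6). Each pair (i,j) satisfies i < j and arr[i] > arr[j].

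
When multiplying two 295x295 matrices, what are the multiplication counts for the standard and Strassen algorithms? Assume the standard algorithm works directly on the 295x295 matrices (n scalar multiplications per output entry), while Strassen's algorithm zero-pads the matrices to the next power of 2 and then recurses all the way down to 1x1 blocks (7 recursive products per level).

Matrix multiplication for 295x295 matrices:

Strassen's algorithm requires power-of-2 dimensions. Pad 295x295 to 512x512 (next power of 2).

Standard algorithm: 295^3 = 25672375 multiplications
Strassen's algorithm: 7^(log2(512)) = 7^9 = 40353607 multiplications
Difference: 25672375 - 40353607 = -14681232 (Strassen uses MORE here due to padding overhead — for small or just-over-power-of-2 n, padding can outweigh the per-level savings)

Standard: 25672375 multiplications (295^3). Strassen: 40353607 multiplications (7^9, after padding to 512x512). Strassen reduces 8 recursive multiplications to 7 at each level.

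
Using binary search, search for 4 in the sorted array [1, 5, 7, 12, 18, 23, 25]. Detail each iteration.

Binary search for 4 in [1, 5, 7, 12, 18, 23, 25]:

lo=0, hi=6, mid=3, arr[mid]=12 -> 12 > 4, search left half
lo=0, hi=2, mid=1, arr[mid]=5 -> 5 > 4, search left half
lo=0, hi=0, mid=0, arr[mid]=1 -> 1 < 4, search right half
lo=1 > hi=0, target 4 not found

Binary search determines that 4 is not in the array after 3 comparisons. The search space was exhausted without finding the target.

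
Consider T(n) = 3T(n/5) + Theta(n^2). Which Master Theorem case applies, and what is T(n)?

Master Theorem for T(n) = 3T(n/5) + O(n^2):

a = 3, b = 5, c = 2
log_b(a) = log_5(3) = 0.6826

Case 3: c = 2 > log_5(3) = 0.6826
T(n) = O(n^2) = O(n^2)

For T(n) = 3T(n/5) + O(n^2): log_5(3) = 0.6826. This is Case 3 of the Master Theorem (c > log_b(a), work dominated by root), giving O(n^2).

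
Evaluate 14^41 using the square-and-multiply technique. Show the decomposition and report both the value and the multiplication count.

Computing 14^41 by squaring (build up from 14^1; each line after the first costs one multiplication):

14^1 = 14
14^2 = (14^1)^2 = 14^2 = 196
14^4 = (14^2)^2 = 196^2 = 38416
14^5 = 14 * 14^4 = 14 * 38416 = 537824
14^10 = (14^5)^2 = 537824^2 = 289254654976
14^20 = (14^10)^2 = 289254654976^2 = 83668255425284801560576
14^40 = (14^20)^2 = 83668255425284801560576^2 = 7000376965910699630056503868178506524997451776
14^41 = 14 * 14^40 = 14 * 7000376965910699630056503868178506524997451776 = 98005277522749794820791054154499091349964324864

Result: 98005277522749794820791054154499091349964324864
Multiplications needed: 7 (7 lines after 14^1)

14^41 = 98005277522749794820791054154499091349964324864. Using exponentiation by squaring, this requires 7 multiplications. The key idea: if the exponent is even, square the half-power; if odd, multiply by the base once.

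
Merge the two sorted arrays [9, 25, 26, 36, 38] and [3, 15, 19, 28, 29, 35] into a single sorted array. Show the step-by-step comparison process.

Merging process:

Compare 9 vs 3: take 3 from right. Merged: [3]
Compare 9 vs 15: take 9 from left. Merged: [3, 9]
Compare 25 vs 15: take 15 from right. Merged: [3, 9, 15]
Compare 25 vs 19: take 19 from right. Merged: [3, 9, 15, 19]
Compare 25 vs 28: take 25 from left. Merged: [3, 9, 15, 19, 25]
Compare 26 vs 28: take 26 from left. Merged: [3, 9, 15, 19, 25, 26]
Compare 36 vs 28: take 28 from right. Merged: [3, 9, 15, 19, 25, 26, 28]
Compare 36 vs 29: take 29 from right. Merged: [3, 9, 15, 19, 25, 26, 28, 29]
Compare 36 vs 35: take 35 from right. Merged: [3, 9, 15, 19, 25, 26, 28, 29, 35]
Append remaining from left: [36, 38]. Merged: [3, 9, 15, 19, 25, 26, 28, 29, 35, 36, 38]

Final merged array: [3, 9, 15, 19, 25, 26, 28, 29, 35, 36, 38]
Total comparisons: 9

The merged array is [3, 9, 15, 19, 25, 26, 28, 29, 35, 36, 38], requiring 9 comparisons. The merge step runs in O(n) time where n is the total number of elements.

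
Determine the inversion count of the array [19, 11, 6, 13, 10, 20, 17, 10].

Finding inversions in [19, 11, 6, 13, 10, 20, 17, 10]:

(0, 1): arr[0]=19 > arr[1]=11
(0, 2): arr[0]=19 > arr[2]=6
(0, 3): arr[0]=19 > arr[3]=13
(0, 4): arr[0]=19 > arr[4]=10
(0, 6): arr[0]=19 > arr[6]=17
(0, 7): arr[0]=19 > arr[7]=10
(1, 2): arr[1]=11 > arr[2]=6
(1, 4): arr[1]=11 > arr[4]=10
(1, 7): arr[1]=11 > arr[7]=10
(3, 4): arr[3]=13 > arr[4]=10
(3, 7): arr[3]=13 > arr[7]=10
(5, 6): arr[5]=20 > arr[6]=17
(5, 7): arr[5]=20 > arr[7]=10
(6, 7): arr[6]=17 > arr[7]=10

Total inversions: 14

The array has 14 inversion(s): (0,1), (0,2), (0,3), (0,4), (0,6), (0,7), (1,2), (1,4), (1,7), (3,4), (3,7), (5,6), (5,7), (6,7). Each pair (i,j) satisfies i < j and arr[i] > arr[j].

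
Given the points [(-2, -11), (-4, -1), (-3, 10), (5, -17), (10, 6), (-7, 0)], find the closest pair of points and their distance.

Computing all pairwise distances among 6 points:

d((-2, -11), (-4, -1)) = 10.198
d((-2, -11), (-3, 10)) = 21.0238
d((-2, -11), (5, -17)) = 9.2195
d((-2, -11), (10, 6)) = 20.8087
d((-2, -11), (-7, 0)) = 12.083
d((-4, -1), (-3, 10)) = 11.0454
d((-4, -1), (5, -17)) = 18.3576
d((-4, -1), (10, 6)) = 15.6525
d((-4, -1), (-7, 0)) = 3.1623 <-- minimum
d((-3, 10), (5, -17)) = 28.1603
d((-3, 10), (10, 6)) = 13.6015
d((-3, 10), (-7, 0)) = 10.7703
d((5, -17), (10, 6)) = 23.5372
d((5, -17), (-7, 0)) = 20.8087
d((10, 6), (-7, 0)) = 18.0278

Closest pair: (-4, -1) and (-7, 0) with distance 3.1623

The closest pair is (-4, -1) and (-7, 0) with Euclidean distance 3.1623. For 6 points, brute-force pairwise comparison is shown above. For large n, the divide-and-conquer algorithm (sort by x, recurse on halves, check the dividing strip) achieves O(n log n).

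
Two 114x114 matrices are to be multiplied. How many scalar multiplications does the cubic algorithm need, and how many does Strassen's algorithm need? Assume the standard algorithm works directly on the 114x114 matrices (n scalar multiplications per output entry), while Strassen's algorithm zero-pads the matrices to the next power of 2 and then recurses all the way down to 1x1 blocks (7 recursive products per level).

Matrix multiplication for 114x114 matrices:

Strassen's algorithm requires power-of-2 dimensions. Pad 114x114 to 128x128 (next power of 2).

Standard algorithm: 114^3 = 1481544 multiplications
Strassen's algorithm: 7^(log2(128)) = 7^7 = 823543 multiplications
Savings: 1481544 - 823543 = 658001 multiplications

Standard: 1481544 multiplications (114^3). Strassen: 823543 multiplications (7^7, after padding to 128x128). Strassen reduces 8 recursive multiplications to 7 at each level.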